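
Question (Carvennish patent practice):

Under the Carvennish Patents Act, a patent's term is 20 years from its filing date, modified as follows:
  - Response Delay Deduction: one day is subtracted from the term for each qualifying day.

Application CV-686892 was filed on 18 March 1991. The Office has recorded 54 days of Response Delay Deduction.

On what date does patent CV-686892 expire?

January 23, 2011

Base term: filing date + 20 years → 18 March 2011.
Response Delay Deduction: −54 days → 23 January 2011.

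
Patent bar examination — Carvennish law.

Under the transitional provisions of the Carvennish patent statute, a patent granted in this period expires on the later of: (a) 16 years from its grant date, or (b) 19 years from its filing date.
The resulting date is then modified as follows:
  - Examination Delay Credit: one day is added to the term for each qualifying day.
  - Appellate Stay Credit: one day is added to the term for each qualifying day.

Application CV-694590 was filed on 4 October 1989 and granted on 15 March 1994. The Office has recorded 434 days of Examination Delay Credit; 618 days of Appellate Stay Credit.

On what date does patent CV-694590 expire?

January 30, 2013

(a) grant + 16 years → 15 March 2010.
(b) filing + 19 years → 4 October 2008.
Later of the two: 15 March 2010.
Examination Delay Credit: +434 days → 23 May 2011.
Appellate Stay Credit: +618 days → 30 January 2013.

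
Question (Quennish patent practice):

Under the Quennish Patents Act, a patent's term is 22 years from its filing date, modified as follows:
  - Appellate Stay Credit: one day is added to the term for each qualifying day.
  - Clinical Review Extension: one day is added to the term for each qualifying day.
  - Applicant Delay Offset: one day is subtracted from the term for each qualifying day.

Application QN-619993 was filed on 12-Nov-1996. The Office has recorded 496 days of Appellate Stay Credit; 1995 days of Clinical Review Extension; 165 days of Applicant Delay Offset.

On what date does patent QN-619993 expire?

March 26, 2025

Base term: filing date + 22 years → 12 November 2018.
Appellate Stay Credit: +496 days → 22 March 2020.
Clinical Review Extension: +1995 days → 7 September 2025.
Applicant Delay Offset: −165 days → 26 March 2025.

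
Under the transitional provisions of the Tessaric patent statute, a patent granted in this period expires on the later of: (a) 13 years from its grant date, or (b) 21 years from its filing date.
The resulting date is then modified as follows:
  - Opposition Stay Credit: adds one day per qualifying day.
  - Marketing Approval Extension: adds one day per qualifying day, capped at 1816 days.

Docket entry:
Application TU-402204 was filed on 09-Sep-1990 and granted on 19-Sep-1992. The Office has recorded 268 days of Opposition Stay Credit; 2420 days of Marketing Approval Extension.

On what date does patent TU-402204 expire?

2017-05-24

(a) grant + 13 years → 19 September 2005.
(b) filing + 21 years → 9 September 2011.
Later of the two: 9 September 2011.
Opposition Stay Credit: +268 days → 3 June 2012.
Marketing Approval Extension: 2420 days claimed exceeds the 1816-day cap, so +1816 days → 24 May 2017.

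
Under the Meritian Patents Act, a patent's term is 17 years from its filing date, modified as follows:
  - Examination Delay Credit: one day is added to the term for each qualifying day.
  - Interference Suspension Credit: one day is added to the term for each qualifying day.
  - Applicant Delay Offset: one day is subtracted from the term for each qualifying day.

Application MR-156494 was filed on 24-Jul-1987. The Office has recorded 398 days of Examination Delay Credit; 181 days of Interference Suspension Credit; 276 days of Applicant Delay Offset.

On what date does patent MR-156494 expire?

Base term: filing date + 17 years → 24 July 2004.
Examination Delay Credit: +398 days → 26 August 2005.
Interference Suspension Credit: +181 days → 23 February 2006.
Applicant Delay Offset: −276 days → 23 May 2005.

May 23, 2005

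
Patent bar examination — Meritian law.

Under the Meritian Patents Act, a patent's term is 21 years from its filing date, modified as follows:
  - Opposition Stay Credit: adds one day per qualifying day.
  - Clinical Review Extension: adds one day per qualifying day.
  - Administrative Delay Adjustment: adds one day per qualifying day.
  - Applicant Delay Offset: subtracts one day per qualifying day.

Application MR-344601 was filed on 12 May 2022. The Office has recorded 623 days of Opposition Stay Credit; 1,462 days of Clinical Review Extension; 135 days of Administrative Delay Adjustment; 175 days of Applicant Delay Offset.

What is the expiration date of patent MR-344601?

December 16, 2048

Base term: filing date + 21 years → 12 May 2043.
Opposition Stay Credit: +623 days → 24 January 2045.
Clinical Review Extension: +1462 days → 25 January 2049.
Administrative Delay Adjustment: +135 days → 9 June 2049.
Applicant Delay Offset: −175 days → 16 December 2048.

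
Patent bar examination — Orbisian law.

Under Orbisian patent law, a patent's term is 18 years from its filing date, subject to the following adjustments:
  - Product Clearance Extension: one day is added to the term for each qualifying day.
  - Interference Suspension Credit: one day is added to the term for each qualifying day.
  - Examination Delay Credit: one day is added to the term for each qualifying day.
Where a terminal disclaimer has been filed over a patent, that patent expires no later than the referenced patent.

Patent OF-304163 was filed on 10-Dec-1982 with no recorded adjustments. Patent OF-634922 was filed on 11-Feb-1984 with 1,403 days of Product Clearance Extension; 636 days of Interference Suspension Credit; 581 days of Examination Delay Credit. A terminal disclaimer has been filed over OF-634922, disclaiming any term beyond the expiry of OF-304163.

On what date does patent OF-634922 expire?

Natural term of OF-634922:
  Base: filing + 18 years → 11 February 2002.
  Product Clearance Extension: +1403 days → 15 December 2005.
  Interference Suspension Credit: +636 days → 12 September 2007.
  Examination Delay Credit: +581 days → 15 April 2009.
Expiry of referenced patent OF-304163:
  Base: filing + 18 years → 10 December 2000.
Terminal disclaimer: OF-634922 expires on the earlier of 15 April 2009 and 10 December 2000.

2000-12-10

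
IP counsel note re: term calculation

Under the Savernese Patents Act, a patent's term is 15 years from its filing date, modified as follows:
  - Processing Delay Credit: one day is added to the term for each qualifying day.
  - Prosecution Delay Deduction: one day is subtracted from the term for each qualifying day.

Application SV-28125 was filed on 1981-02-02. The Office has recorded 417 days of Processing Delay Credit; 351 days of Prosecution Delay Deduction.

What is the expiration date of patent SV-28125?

1996-04-08

Base term: filing date + 15 years → 2 February 1996.
Processing Delay Credit: +417 days → 25 March 1997.
Prosecution Delay Deduction: −351 days → 8 April 1996.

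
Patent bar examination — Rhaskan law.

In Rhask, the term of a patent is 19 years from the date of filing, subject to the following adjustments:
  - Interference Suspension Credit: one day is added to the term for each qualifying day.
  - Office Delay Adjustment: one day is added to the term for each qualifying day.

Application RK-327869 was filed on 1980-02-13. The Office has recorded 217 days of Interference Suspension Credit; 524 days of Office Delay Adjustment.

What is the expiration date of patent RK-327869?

February 23, 2001

Base term: filing date + 19 years → 13 February 1999.
Interference Suspension Credit: +217 days → 18 September 1999.
Office Delay Adjustment: +524 days → 23 February 2001.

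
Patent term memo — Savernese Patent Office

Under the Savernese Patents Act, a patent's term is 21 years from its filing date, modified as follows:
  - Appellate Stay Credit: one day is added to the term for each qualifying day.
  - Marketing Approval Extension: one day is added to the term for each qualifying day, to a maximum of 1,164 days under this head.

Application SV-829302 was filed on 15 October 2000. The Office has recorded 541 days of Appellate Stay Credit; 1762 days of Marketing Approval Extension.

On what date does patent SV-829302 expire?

2026-06-16

Base term: filing date + 21 years → 15 October 2021.
Appellate Stay Credit: +541 days → 9 April 2023.
Marketing Approval Extension: 1762 days claimed exceeds the 1164-day cap, so +1164 days → 16 June 2026.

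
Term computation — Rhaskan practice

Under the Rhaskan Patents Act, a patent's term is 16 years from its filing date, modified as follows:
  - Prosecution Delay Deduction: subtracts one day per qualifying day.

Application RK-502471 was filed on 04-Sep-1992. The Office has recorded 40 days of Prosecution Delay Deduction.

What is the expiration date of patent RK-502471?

2008-07-26

Base term: filing date + 16 years → 4 September 2008.
Prosecution Delay Deduction: −40 days → 26 July 2008.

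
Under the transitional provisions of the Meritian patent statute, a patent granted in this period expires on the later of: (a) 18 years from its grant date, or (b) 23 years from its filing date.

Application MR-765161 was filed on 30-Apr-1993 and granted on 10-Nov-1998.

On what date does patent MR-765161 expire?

(a) grant + 18 years → 10 November 2016.
(b) filing + 23 years → 30 April 2016.
Later of the two: 10 November 2016.

November 10, 2016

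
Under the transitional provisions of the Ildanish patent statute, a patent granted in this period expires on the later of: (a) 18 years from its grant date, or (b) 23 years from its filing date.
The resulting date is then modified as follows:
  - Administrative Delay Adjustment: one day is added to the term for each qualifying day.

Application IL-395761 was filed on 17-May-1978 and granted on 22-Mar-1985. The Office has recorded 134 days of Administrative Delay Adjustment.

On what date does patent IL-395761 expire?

2003-08-03

(a) grant + 18 years → 22 March 2003.
(b) filing + 23 years → 17 May 2001.
Later of the two: 22 March 2003.
Administrative Delay Adjustment: +134 days → 3 August 2003.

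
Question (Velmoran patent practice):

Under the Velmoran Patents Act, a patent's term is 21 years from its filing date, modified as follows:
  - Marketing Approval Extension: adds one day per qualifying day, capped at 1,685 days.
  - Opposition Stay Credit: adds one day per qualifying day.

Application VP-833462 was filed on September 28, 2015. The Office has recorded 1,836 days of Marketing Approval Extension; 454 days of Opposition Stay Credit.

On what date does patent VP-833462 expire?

2042-08-07

Base term: filing date + 21 years → 28 September 2036.
Marketing Approval Extension: 1836 days claimed exceeds the 1685-day cap, so +1685 days → 10 May 2041.
Opposition Stay Credit: +454 days → 7 August 2042.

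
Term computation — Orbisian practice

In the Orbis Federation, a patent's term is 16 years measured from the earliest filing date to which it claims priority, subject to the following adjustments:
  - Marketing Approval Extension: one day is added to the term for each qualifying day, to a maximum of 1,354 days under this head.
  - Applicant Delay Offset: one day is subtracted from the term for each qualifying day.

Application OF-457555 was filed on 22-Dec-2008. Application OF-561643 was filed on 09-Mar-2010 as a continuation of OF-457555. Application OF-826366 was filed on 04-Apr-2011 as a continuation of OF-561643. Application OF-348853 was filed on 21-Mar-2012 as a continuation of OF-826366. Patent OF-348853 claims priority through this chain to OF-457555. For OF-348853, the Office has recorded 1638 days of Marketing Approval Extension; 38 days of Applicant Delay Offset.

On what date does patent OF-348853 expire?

Earliest priority filing: 22 December 2008.
Base term: 22 December 2008 + 16 years → 22 December 2024.
Marketing Approval Extension: 1638 days claimed exceeds the 1354-day cap, so +1354 days → 6 September 2028.
Applicant Delay Offset: −38 days → 30 July 2028.

July 30, 2028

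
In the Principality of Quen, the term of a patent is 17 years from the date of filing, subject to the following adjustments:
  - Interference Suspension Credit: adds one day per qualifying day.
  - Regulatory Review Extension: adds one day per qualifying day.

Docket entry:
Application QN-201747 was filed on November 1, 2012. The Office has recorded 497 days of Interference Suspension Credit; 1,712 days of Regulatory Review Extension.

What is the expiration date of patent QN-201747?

Base term: filing date + 17 years → 1 November 2029.
Interference Suspension Credit: +497 days → 13 March 2031.
Regulatory Review Extension: +1712 days → 19 November 2035.

2035-11-19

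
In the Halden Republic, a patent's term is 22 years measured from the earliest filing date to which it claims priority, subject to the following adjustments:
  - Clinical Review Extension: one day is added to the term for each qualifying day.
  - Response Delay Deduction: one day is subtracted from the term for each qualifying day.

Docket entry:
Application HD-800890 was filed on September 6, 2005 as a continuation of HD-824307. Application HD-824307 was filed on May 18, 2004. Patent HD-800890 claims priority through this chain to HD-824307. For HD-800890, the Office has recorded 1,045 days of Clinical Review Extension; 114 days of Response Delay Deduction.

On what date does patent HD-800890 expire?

Earliest priority filing: 18 May 2004.
Base term: 18 May 2004 + 22 years → 18 May 2026.
Clinical Review Extension: +1045 days → 28 March 2029.
Response Delay Deduction: −114 days → 4 December 2028.

December 4, 2028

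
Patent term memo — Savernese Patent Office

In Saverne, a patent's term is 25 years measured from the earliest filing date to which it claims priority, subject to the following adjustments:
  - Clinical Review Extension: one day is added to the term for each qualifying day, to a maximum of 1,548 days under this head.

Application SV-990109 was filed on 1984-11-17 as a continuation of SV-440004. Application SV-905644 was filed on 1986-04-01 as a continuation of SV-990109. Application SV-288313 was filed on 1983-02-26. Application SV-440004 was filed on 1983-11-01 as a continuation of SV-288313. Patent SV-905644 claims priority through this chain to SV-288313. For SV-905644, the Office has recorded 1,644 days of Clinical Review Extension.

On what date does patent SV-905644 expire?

2012-05-23

Earliest priority filing: 26 February 1983.
Base term: 26 February 1983 + 25 years → 26 February 2008.
Clinical Review Extension: 1644 days claimed exceeds the 1548-day cap, so +1548 days → 23 May 2012.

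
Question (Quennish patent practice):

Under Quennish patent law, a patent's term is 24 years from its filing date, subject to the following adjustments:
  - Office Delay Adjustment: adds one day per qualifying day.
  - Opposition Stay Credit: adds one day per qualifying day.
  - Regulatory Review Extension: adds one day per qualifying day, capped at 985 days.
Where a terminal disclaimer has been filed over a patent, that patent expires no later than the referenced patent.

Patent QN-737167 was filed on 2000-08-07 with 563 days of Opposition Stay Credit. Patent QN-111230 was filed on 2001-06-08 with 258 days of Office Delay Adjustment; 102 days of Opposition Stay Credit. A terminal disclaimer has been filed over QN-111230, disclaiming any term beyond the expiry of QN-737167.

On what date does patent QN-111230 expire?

February 21, 2026

Natural term of QN-111230:
  Base: filing + 24 years → 8 June 2025.
  Office Delay Adjustment: +258 days → 21 February 2026.
  Opposition Stay Credit: +102 days → 3 June 2026.
Expiry of referenced patent QN-737167:
  Base: filing + 24 years → 7 August 2024.
  Opposition Stay Credit: +563 days → 21 February 2026.
Terminal disclaimer: QN-111230 expires on the earlier of 3 June 2026 and 21 February 2026.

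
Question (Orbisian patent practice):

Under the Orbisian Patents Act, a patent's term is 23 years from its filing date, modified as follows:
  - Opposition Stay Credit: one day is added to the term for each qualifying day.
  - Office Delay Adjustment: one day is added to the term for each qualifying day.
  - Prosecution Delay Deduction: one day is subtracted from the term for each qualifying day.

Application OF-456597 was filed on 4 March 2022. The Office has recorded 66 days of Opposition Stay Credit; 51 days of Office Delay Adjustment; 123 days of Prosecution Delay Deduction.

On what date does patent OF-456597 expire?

Base term: filing date + 23 years → 4 March 2045.
Opposition Stay Credit: +66 days → 9 May 2045.
Office Delay Adjustment: +51 days → 29 June 2045.
Prosecution Delay Deduction: −123 days → 26 February 2045.

February 26, 2045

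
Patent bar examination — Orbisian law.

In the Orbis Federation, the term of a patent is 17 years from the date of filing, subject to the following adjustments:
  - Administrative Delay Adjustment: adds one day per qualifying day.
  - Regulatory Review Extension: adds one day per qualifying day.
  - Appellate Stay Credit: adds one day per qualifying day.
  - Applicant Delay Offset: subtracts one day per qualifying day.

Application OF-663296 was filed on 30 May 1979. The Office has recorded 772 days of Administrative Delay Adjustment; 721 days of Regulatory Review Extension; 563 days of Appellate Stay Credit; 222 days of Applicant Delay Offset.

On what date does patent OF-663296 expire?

2001-06-07

Base term: filing date + 17 years → 30 May 1996.
Administrative Delay Adjustment: +772 days → 11 July 1998.
Regulatory Review Extension: +721 days → 1 July 2000.
Appellate Stay Credit: +563 days → 15 January 2002.
Applicant Delay Offset: −222 days → 7 June 2001.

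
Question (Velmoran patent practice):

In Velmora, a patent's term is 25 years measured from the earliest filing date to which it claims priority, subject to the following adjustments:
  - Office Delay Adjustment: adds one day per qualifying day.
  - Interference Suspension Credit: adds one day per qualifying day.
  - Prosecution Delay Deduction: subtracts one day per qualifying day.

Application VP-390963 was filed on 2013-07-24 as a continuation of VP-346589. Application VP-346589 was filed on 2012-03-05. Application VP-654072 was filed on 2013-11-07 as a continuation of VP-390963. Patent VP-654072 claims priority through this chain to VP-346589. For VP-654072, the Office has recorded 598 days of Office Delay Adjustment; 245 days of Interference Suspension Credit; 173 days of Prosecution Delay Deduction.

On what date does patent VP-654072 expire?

2039-01-04

Earliest priority filing: 5 March 2012.
Base term: 5 March 2012 + 25 years → 5 March 2037.
Office Delay Adjustment: +598 days → 24 October 2038.
Interference Suspension Credit: +245 days → 26 June 2039.
Prosecution Delay Deduction: −173 days → 4 January 2039.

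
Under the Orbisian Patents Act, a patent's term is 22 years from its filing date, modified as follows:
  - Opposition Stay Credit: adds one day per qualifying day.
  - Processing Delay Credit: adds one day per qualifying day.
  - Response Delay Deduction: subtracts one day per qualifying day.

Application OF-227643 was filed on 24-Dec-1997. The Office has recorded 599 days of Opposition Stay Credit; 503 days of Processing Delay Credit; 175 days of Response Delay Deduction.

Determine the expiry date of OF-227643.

Base term: filing date + 22 years → 24 December 2019.
Opposition Stay Credit: +599 days → 14 August 2021.
Processing Delay Credit: +503 days → 30 December 2022.
Response Delay Deduction: −175 days → 8 July 2022.

2022-07-08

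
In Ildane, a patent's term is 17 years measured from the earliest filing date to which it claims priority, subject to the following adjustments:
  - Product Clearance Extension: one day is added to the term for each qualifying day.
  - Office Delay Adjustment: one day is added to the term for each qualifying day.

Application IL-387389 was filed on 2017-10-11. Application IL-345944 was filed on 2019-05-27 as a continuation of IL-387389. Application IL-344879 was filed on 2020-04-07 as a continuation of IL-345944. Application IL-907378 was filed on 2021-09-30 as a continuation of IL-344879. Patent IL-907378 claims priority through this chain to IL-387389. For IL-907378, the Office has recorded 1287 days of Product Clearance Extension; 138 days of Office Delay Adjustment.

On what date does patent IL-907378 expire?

Earliest priority filing: 11 October 2017.
Base term: 11 October 2017 + 17 years → 11 October 2034.
Product Clearance Extension: +1287 days → 20 April 2038.
Office Delay Adjustment: +138 days → 5 September 2038.

September 5, 2038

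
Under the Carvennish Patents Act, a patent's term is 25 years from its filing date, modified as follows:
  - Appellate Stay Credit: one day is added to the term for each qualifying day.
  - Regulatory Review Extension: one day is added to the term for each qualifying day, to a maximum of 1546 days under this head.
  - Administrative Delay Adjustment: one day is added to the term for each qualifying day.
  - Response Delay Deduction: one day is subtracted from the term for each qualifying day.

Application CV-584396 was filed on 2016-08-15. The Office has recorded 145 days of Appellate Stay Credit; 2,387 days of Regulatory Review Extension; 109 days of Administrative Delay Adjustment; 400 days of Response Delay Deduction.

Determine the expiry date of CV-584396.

2045-06-15

Base term: filing date + 25 years → 15 August 2041.
Appellate Stay Credit: +145 days → 7 January 2042.
Regulatory Review Extension: 2387 days claimed exceeds the 1546-day cap, so +1546 days → 2 April 2046.
Administrative Delay Adjustment: +109 days → 20 July 2046.
Response Delay Deduction: −400 days → 15 June 2045.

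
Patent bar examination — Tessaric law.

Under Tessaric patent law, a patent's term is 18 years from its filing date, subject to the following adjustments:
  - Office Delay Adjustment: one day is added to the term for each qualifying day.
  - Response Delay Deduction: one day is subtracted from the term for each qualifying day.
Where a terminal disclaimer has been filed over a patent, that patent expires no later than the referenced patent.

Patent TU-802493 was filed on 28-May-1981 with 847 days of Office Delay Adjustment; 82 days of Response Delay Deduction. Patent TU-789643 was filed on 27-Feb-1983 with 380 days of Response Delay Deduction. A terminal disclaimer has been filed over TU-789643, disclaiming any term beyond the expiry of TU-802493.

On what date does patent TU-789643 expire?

2000-02-13

Natural term of TU-789643:
  Base: filing + 18 years → 27 February 2001.
  Response Delay Deduction: −380 days → 13 February 2000.
Expiry of referenced patent TU-802493:
  Base: filing + 18 years → 28 May 1999.
  Office Delay Adjustment: +847 days → 21 September 2001.
  Response Delay Deduction: −82 days → 1 July 2001.
Terminal disclaimer: TU-789643 expires on the earlier of 13 February 2000 and 1 July 2001.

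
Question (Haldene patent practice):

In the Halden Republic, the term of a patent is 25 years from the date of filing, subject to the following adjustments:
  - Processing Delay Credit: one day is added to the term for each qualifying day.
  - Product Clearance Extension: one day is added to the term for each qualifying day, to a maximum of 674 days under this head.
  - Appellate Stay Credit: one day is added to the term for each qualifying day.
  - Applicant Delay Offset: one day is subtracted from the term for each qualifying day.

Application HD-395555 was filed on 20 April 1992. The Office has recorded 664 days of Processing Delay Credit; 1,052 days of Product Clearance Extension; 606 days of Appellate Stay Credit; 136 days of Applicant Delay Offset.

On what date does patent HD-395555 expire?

Base term: filing date + 25 years → 20 April 2017.
Processing Delay Credit: +664 days → 13 February 2019.
Product Clearance Extension: 1052 days claimed exceeds the 674-day cap, so +674 days → 18 December 2020.
Appellate Stay Credit: +606 days → 16 August 2022.
Applicant Delay Offset: −136 days → 2 April 2022.

2022-04-02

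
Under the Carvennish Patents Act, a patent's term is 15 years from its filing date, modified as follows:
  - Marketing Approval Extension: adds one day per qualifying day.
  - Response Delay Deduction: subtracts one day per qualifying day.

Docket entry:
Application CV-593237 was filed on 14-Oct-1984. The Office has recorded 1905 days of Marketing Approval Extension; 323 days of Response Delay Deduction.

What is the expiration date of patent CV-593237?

February 12, 2004

Base term: filing date + 15 years → 14 October 1999.
Marketing Approval Extension: +1905 days → 31 December 2004.
Response Delay Deduction: −323 days → 12 February 2004.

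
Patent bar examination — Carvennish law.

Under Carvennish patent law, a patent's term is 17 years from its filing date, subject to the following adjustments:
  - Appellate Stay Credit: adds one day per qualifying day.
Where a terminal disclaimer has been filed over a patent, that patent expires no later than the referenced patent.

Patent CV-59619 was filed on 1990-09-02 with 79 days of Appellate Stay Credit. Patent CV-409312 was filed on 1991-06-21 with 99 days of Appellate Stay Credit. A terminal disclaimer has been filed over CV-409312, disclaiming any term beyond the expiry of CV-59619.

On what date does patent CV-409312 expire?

Natural term of CV-409312:
  Base: filing + 17 years → 21 June 2008.
  Appellate Stay Credit: +99 days → 28 September 2008.
Expiry of referenced patent CV-59619:
  Base: filing + 17 years → 2 September 2007.
  Appellate Stay Credit: +79 days → 20 November 2007.
Terminal disclaimer: CV-409312 expires on the earlier of 28 September 2008 and 20 November 2007.

2007-11-20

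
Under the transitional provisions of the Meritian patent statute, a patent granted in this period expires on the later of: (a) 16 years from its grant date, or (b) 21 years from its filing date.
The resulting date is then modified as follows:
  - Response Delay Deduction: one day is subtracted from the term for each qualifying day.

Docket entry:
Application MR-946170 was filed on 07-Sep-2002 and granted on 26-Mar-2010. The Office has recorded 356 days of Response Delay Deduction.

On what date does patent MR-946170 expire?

(a) grant + 16 years → 26 March 2026.
(b) filing + 21 years → 7 September 2023.
Later of the two: 26 March 2026.
Response Delay Deduction: −356 days → 4 April 2025.

April 4, 2025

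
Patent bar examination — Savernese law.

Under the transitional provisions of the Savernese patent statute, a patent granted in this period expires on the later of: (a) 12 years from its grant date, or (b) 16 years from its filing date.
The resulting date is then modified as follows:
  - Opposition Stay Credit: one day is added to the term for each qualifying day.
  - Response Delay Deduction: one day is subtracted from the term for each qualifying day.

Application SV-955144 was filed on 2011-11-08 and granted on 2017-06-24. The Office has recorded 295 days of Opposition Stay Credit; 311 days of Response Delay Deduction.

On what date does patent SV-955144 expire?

(a) grant + 12 years → 24 June 2029.
(b) filing + 16 years → 8 November 2027.
Later of the two: 24 June 2029.
Opposition Stay Credit: +295 days → 15 April 2030.
Response Delay Deduction: −311 days → 8 June 2029.

June 8, 2029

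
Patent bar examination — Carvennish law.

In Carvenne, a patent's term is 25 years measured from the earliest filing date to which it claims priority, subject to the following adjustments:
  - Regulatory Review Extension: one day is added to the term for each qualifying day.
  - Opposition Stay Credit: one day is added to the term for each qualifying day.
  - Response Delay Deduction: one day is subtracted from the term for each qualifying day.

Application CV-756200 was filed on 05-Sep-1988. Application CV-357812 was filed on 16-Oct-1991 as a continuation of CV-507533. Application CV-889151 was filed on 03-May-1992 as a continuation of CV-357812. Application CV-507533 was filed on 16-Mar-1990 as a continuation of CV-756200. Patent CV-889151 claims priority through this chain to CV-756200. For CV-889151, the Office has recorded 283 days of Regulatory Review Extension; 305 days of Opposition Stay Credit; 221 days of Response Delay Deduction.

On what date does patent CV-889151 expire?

2014-09-07

Earliest priority filing: 5 September 1988.
Base term: 5 September 1988 + 25 years → 5 September 2013.
Regulatory Review Extension: +283 days → 15 June 2014.
Opposition Stay Credit: +305 days → 16 April 2015.
Response Delay Deduction: −221 days → 7 September 2014.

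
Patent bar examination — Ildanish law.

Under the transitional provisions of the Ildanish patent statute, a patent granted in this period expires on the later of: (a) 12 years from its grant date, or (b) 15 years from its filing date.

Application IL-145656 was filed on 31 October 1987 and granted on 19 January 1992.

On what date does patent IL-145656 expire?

January 19, 2004

(a) grant + 12 years → 19 January 2004.
(b) filing + 15 years → 31 October 2002.
Later of the two: 19 January 2004.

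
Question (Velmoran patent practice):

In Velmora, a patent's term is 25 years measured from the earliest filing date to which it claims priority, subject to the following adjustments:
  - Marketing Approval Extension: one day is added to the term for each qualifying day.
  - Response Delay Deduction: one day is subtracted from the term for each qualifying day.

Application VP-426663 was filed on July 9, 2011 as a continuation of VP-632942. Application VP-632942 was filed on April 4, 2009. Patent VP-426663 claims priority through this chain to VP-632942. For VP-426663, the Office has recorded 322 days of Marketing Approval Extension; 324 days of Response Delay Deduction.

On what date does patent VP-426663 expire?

April 2, 2034

Earliest priority filing: 4 April 2009.
Base term: 4 April 2009 + 25 years → 4 April 2034.
Marketing Approval Extension: +322 days → 20 February 2035.
Response Delay Deduction: −324 days → 2 April 2034.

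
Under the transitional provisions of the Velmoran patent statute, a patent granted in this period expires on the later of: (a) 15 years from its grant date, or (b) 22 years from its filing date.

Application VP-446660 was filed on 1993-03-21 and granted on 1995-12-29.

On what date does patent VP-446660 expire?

(a) grant + 15 years → 29 December 2010.
(b) filing + 22 years → 21 March 2015.
Later of the two: 21 March 2015.

2015-03-21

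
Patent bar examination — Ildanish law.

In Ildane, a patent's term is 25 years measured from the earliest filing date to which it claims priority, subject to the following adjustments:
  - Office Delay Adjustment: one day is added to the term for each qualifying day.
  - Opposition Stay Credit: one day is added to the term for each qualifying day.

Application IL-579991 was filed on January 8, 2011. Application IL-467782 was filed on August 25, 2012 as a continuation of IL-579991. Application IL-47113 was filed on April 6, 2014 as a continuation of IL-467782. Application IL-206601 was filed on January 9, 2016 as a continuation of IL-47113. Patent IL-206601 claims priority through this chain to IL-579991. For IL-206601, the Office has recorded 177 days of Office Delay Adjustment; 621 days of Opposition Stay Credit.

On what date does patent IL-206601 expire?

Earliest priority filing: 8 January 2011.
Base term: 8 January 2011 + 25 years → 8 January 2036.
Office Delay Adjustment: +177 days → 3 July 2036.
Opposition Stay Credit: +621 days → 16 March 2038.

March 16, 2038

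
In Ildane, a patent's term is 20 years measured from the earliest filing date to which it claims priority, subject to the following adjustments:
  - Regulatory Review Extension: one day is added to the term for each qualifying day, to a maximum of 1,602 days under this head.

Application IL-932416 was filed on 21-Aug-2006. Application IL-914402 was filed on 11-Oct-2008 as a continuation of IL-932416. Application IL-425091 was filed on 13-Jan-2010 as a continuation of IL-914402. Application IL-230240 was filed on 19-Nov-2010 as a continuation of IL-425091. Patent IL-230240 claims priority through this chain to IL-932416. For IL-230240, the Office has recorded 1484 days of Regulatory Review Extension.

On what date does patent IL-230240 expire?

Earliest priority filing: 21 August 2006.
Base term: 21 August 2006 + 20 years → 21 August 2026.
Regulatory Review Extension: 1484 days (within the 1602-day cap) → +1484 days → 13 September 2030.

2030-09-13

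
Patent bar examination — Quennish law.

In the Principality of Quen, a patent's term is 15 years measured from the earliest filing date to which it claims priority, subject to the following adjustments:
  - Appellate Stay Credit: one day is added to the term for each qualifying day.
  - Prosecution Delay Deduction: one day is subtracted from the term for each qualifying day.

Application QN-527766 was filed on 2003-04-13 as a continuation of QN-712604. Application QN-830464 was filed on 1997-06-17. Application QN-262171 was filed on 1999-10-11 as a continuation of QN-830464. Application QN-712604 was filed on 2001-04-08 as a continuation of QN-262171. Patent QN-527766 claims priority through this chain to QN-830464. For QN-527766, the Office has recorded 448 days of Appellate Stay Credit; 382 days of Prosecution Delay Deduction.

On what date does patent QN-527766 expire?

Earliest priority filing: 17 June 1997.
Base term: 17 June 1997 + 15 years → 17 June 2012.
Appellate Stay Credit: +448 days → 8 September 2013.
Prosecution Delay Deduction: −382 days → 22 August 2012.

August 22, 2012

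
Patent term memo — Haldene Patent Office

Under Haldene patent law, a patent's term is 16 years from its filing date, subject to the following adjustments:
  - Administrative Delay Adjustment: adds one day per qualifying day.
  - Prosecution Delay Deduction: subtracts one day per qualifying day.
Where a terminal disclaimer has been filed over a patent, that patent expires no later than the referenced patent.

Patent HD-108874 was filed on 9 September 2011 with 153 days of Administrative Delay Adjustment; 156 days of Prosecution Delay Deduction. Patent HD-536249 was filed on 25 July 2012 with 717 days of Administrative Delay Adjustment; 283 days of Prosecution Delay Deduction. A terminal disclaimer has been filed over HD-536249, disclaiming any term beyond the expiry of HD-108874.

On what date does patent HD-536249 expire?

Natural term of HD-536249:
  Base: filing + 16 years → 25 July 2028.
  Administrative Delay Adjustment: +717 days → 12 July 2030.
  Prosecution Delay Deduction: −283 days → 2 October 2029.
Expiry of referenced patent HD-108874:
  Base: filing + 16 years → 9 September 2027.
  Administrative Delay Adjustment: +153 days → 9 February 2028.
  Prosecution Delay Deduction: −156 days → 6 September 2027.
Terminal disclaimer: HD-536249 expires on the earlier of 2 October 2029 and 6 September 2027.

September 6, 2027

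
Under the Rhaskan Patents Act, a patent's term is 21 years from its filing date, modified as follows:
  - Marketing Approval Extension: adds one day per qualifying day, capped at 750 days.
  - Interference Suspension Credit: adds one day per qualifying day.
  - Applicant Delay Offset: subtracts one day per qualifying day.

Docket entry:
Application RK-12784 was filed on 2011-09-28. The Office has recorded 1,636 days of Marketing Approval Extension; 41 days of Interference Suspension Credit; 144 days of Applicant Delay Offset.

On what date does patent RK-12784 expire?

2034-07-07

Base term: filing date + 21 years → 28 September 2032.
Marketing Approval Extension: 1636 days claimed exceeds the 750-day cap, so +750 days → 18 October 2034.
Interference Suspension Credit: +41 days → 28 November 2034.
Applicant Delay Offset: −144 days → 7 July 2034.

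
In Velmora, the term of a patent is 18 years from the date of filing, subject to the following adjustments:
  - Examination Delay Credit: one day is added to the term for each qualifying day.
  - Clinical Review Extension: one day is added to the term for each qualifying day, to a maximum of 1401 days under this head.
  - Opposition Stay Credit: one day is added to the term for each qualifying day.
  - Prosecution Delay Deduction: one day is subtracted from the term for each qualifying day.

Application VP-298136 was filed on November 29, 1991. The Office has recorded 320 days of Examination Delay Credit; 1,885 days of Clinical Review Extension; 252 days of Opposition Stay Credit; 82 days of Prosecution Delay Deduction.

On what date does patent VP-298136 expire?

February 2, 2015

Base term: filing date + 18 years → 29 November 2009.
Examination Delay Credit: +320 days → 15 October 2010.
Clinical Review Extension: 1885 days claimed exceeds the 1401-day cap, so +1401 days → 16 August 2014.
Opposition Stay Credit: +252 days → 25 April 2015.
Prosecution Delay Deduction: −82 days → 2 February 2015.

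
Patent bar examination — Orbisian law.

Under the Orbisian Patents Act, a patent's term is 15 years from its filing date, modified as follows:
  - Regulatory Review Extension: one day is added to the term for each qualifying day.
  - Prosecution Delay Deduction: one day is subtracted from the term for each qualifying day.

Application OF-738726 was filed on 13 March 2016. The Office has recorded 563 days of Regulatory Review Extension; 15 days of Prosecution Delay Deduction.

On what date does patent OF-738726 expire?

2032-09-11

Base term: filing date + 15 years → 13 March 2031.
Regulatory Review Extension: +563 days → 26 September 2032.
Prosecution Delay Deduction: −15 days → 11 September 2032.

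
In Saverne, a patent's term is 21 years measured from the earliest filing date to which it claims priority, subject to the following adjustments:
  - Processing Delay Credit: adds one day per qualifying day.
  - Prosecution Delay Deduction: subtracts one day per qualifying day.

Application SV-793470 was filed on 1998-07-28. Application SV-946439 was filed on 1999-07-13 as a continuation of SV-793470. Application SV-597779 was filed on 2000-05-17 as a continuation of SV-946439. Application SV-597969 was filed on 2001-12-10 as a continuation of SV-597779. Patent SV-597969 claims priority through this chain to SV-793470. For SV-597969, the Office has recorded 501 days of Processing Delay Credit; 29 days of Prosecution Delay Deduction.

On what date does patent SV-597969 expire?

Earliest priority filing: 28 July 1998.
Base term: 28 July 1998 + 21 years → 28 July 2019.
Processing Delay Credit: +501 days → 10 December 2020.
Prosecution Delay Deduction: −29 days → 11 November 2020.

2020-11-11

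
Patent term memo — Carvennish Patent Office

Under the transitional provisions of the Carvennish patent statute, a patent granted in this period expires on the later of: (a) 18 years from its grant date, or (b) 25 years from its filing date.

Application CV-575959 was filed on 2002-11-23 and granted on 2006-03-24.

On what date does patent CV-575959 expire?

2027-11-23

(a) grant + 18 years → 24 March 2024.
(b) filing + 25 years → 23 November 2027.
Later of the two: 23 November 2027.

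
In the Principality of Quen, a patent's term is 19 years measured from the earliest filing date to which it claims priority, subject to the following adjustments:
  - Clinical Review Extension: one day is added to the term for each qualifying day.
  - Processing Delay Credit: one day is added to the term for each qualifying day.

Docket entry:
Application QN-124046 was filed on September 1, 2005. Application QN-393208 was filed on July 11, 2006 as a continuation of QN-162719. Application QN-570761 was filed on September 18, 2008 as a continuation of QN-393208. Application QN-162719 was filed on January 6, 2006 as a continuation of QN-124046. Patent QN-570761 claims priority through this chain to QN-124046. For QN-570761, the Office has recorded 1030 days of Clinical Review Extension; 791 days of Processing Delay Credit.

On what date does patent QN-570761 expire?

Earliest priority filing: 1 September 2005.
Base term: 1 September 2005 + 19 years → 1 September 2024.
Clinical Review Extension: +1030 days → 28 June 2027.
Processing Delay Credit: +791 days → 27 August 2029.

August 27, 2029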